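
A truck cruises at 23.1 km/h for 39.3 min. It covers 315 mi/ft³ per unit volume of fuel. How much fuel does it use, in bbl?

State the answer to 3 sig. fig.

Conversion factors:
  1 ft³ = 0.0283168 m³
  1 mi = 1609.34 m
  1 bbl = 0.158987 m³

23.1 km/h → 6.41667 m/s
39.3 min → 2358 s
d = v × t = 6.41667 × 2358 = 15130.5 m
315 mi/ft³ → 1.79025×10⁷ m/m³
V = d / (distance per unit fuel) = 15130.5 / 1.79025×10⁷ = 8.45161×10⁻⁴ m³
In bbl: 8.45161×10⁻⁴ / 0.158987 = 0.00531591 bbl

0.00532 bbl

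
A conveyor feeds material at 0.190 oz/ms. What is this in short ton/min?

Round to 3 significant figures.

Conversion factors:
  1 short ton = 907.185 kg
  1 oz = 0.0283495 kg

0.356 short ton/min

0.190 oz/ms × 0.0283495 kg/oz ÷ 0.001 s/ms = 5.3864 kg/s
5.3864 kg/s ÷ 907.185 kg/short ton × 60 s/min = 0.356249 short ton/min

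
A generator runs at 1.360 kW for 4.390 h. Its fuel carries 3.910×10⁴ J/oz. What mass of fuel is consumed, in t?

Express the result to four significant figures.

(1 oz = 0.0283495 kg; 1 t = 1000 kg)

1.360 kW → 1360 W
4.390 h → 15804 s
E = P × t = 1360 × 15804 = 2.14934×10⁷ J
3.910×10⁴ J/oz → 1.37921×10⁶ J/kg
m = E / e_s = 2.14934×10⁷ / 1.37921×10⁶ = 15.5838 kg
In t: 15.5838 / 1000 = 0.0155838 t

0.01558 t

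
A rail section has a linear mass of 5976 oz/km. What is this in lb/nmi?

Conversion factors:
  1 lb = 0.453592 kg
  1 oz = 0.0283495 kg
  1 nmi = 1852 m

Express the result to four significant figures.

691.7 lb/nmi

5976 oz/km × 0.0283495 kg/oz ÷ 1000 m/km = 0.169417 kg/m
0.169417 kg/m ÷ 0.453592 kg/lb × 1852 m/nmi = 691.724 lb/nmi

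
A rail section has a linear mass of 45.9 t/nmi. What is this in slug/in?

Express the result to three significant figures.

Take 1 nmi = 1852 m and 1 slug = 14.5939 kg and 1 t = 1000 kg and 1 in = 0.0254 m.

45.9 t/nmi × 1000 kg/t ÷ 1852 m/nmi = 24.784 kg/m
24.784 kg/m ÷ 14.5939 kg/slug × 0.0254 m/in = 0.0431354 slug/in

0.0431 slug/in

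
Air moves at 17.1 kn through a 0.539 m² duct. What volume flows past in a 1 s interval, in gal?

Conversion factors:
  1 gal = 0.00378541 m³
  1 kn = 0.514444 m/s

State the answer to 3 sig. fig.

1250 gal

17.1 kn × 0.514444 = 8.79699 m/s
V = v × A × t = 8.79699 m/s × 0.539 m² × 1 s = 4.74158 m³
4.74158 m³ ÷ (0.00378541 m³/gal) = 1252.59 gal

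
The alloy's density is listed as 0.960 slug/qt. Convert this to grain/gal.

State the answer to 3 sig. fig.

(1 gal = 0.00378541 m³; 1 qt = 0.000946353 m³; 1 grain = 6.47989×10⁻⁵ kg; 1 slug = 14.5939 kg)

0.960 slug/qt × 14.5939 kg/slug ÷ 0.000946353 m³/qt = 14804.4 kg/m³
14804.4 kg/m³ ÷ 6.47989×10⁻⁵ kg/grain × 0.00378541 m³/gal = 864841 grain/gal

8.65×10⁵ grain/gal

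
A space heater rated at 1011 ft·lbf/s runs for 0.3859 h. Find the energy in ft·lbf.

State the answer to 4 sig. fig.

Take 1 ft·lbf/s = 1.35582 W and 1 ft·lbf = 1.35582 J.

1.405×10⁶ ft·lbf

1011 ft·lbf/s × 1.35582 = 1370.73 W
0.3859 h × 3600 = 1389.24 s
E = P × t = 1370.73 W × 1389.24 s = 1.90427×10⁶ J
1.90427×10⁶ J ÷ (1.35582 J/ft·lbf) = 1.40452×10⁶ ft·lbf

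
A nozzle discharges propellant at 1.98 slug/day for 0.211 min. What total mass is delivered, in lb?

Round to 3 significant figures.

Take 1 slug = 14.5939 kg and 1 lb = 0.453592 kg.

1.98 slug/day → 3.34444×10⁻⁴ kg/s
0.211 min → 12.66 s
m = ṁ × t = 3.34444×10⁻⁴ × 12.66 = 0.00423406 kg
In lb: 0.00423406 / 0.453592 = 0.00933451 lb

0.00933 lb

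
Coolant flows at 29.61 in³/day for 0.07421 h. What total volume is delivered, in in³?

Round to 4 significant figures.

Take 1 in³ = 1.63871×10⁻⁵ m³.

29.61 in³/day → 5.616×10⁻⁹ m³/s
0.07421 h → 267.156 s
V = Q × t = 5.616×10⁻⁹ × 267.156 = 1.50035×10⁻⁶ m³
In in³: 1.50035×10⁻⁶ / 1.63871×10⁻⁵ = 0.0915568 in³

0.09156 in³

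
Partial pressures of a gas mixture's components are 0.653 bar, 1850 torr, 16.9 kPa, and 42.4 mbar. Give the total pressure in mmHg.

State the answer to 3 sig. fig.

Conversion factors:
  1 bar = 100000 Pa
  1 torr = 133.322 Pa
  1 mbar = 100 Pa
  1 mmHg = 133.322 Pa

0.653 bar × 100000 = 65300 Pa
1850 torr × 133.322 = 246646 Pa
16.9 kPa × 1000 = 16900 Pa
42.4 mbar × 100 = 4240 Pa
Sum: 65300 + 246646 + 16900 + 4240 = 333086 Pa
In mmHg: 333086 / 133.322 = 2498.36 mmHg

2500 mmHg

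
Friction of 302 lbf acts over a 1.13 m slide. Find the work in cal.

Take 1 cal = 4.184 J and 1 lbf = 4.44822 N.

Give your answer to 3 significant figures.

302 lbf × 4.44822 → 1343.36 N
W = F × d = 1343.36 N × 1.13 m = 1518 J
1518 J ÷ (4.184 J/cal) = 362.811 cal

363 cal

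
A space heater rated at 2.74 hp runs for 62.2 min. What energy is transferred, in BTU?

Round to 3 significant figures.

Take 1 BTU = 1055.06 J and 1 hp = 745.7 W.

2.74 hp × 745.7 = 2043.22 W
62.2 min × 60 = 3732 s
E = P × t = 2043.22 W × 3732 s = 7.6253×10⁶ J
7.6253×10⁶ J ÷ (1055.06 J/BTU) = 7227.36 BTU

7230 BTU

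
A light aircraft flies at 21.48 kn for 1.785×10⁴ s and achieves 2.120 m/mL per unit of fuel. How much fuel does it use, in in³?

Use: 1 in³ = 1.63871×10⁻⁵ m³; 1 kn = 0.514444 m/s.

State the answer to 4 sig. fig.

21.48 kn → 11.0503 m/s
d = v × t = 11.0503 × 17850 = 197248 m
2.120 m/mL → 2.12×10⁶ m/m³
V = d / (distance per unit fuel) = 197248 / 2.12×10⁶ = 0.0930415 m³
In in³: 0.0930415 / 1.63871×10⁻⁵ = 5677.73 in³

5678 in³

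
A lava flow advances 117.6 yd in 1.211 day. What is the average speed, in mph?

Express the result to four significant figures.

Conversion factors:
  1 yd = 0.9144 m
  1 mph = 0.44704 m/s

117.6 yd × 0.9144 = 107.533 m
1.211 day × 86400 = 104630 s
v = d / t = 107.533 m / 104630 s = 0.00102775 m/s
0.00102775 m/s ÷ (0.44704 m/s/mph) = 0.00229901 mph

0.002299 mph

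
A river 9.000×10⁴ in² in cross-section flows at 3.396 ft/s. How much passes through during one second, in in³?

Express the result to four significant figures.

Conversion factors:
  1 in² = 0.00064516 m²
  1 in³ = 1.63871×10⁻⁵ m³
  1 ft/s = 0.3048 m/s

3.668×10⁶ in³

3.396 ft/s × 0.3048 = 1.0351 m/s
9.000×10⁴ in² × 0.00064516 = 58.0644 m²
V = v × A × t = 1.0351 m/s × 58.0644 m² × 1 s = 60.1025 m³
60.1025 m³ ÷ (1.63871×10⁻⁵ m³/in³) = 3.66767×10⁶ in³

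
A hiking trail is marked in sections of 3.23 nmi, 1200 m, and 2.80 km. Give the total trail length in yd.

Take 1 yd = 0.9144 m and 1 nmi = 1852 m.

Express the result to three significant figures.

3.23 nmi × 1852 → 5981.96 m
1200 m (already m)
2.80 km × 1000 → 2800 m
Total: 5981.96 + 1200 + 2800 = 9981.96 m
In yd: 9981.96 / 0.9144 = 10916.4 yd

1.09×10⁴ yd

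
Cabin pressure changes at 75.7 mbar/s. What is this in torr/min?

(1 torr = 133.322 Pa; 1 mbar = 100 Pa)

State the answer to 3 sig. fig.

3410 torr/min

75.7 mbar/s × 100 Pa/mbar = 7570 Pa/s
7570 Pa/s ÷ 133.322 Pa/torr × 60 s/min = 3406.79 torr/min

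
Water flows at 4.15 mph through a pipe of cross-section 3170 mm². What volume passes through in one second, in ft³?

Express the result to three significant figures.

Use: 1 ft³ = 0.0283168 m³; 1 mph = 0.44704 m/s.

0.208 ft³

4.15 mph × 0.44704 = 1.85522 m/s
3170 mm² × 10⁻⁶ = 0.00317 m²
V = v × A × t = 1.85522 m/s × 0.00317 m² × 1 s = 0.00588105 m³
0.00588105 m³ ÷ (0.0283168 m³/ft³) = 0.207688 ft³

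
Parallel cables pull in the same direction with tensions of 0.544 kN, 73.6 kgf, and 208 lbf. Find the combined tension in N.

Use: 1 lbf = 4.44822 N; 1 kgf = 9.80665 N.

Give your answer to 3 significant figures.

0.544 kN × 1000 → 544 N
73.6 kgf × 9.80665 → 721.769 N
208 lbf × 4.44822 → 925.23 N
Sum: 544 + 721.769 + 925.23 = 2191 N

2190 N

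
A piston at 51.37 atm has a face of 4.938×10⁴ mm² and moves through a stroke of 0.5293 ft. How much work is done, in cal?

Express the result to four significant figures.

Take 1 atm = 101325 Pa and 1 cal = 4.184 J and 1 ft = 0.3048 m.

9911 cal

51.37 atm → 5.20507×10⁶ Pa
4.938×10⁴ mm² → 0.04938 m²
F = P × A = 5.20507×10⁶ × 0.04938 = 257026 N
0.5293 ft → 0.161331 m
W = F × d = 257026 × 0.161331 = 41466.3 J
In cal: 41466.3 / 4.184 = 9910.68 cal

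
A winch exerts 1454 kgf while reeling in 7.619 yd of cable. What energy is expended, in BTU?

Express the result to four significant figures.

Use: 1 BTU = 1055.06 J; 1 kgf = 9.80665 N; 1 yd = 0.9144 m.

1454 kgf × 9.80665 = 14258.9 N
7.619 yd × 0.9144 = 6.96681 m
W = F × d = 14258.9 N × 6.96681 m = 99339 J
99339 J ÷ (1055.06 J/BTU) = 94.1548 BTU

94.15 BTU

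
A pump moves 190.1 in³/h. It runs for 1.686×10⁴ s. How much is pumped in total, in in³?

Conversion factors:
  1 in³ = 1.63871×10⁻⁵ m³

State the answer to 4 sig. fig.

890.3 in³

190.1 in³/h → 8.6533×10⁻⁷ m³/s
V = Q × t = 8.6533×10⁻⁷ × 16860 = 0.0145895 m³
In in³: 0.0145895 / 1.63871×10⁻⁵ = 890.304 in³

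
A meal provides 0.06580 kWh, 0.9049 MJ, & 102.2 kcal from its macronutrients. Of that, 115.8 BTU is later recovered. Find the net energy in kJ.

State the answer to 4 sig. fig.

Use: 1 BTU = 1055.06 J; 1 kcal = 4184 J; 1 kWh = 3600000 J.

0.06580 kWh × 3600000 → 236880 J
0.9049 MJ × 1000000 → 904900 J
102.2 kcal × 4184 → 427605 J
115.8 BTU × 1055.06 → 122176 J
Net: 236880 + 904900 + 427605 − 122176 = 1.44721×10⁶ J
In kJ: 1.44721×10⁶ / 1000 = 1447.21 kJ

1447 kJ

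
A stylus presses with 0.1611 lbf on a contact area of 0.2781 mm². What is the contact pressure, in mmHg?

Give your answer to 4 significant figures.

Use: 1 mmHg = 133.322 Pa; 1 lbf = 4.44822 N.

0.1611 lbf × 4.44822 → 0.716608 N
0.2781 mm² × 10⁻⁶ → 2.781×10⁻⁷ m²
P = F / A = 0.716608 N / 2.781×10⁻⁷ m² = 2.5768×10⁶ Pa
2.5768×10⁶ Pa ÷ (133.322 Pa/mmHg) = 19327.6 mmHg

1.933×10⁴ mmHg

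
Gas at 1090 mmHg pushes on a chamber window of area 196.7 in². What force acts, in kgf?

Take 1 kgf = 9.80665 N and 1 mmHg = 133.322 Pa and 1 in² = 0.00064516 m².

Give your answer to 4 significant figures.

1881 kgf

1090 mmHg × 133.322 → 145321 Pa
196.7 in² × 0.00064516 → 0.126903 m²
F = P × A = 145321 Pa × 0.126903 m² = 18441.7 N
18441.7 N ÷ (9.80665 N/kgf) = 1880.53 kgf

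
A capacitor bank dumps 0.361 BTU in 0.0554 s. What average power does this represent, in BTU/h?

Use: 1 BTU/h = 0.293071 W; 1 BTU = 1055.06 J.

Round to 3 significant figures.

0.361 BTU × 1055.06 = 380.877 J
P = E / t = 380.877 J / 0.0554 s = 6875.04 W
6875.04 W ÷ (0.293071 W/BTU/h) = 23458.6 BTU/h

2.35×10⁴ BTU/h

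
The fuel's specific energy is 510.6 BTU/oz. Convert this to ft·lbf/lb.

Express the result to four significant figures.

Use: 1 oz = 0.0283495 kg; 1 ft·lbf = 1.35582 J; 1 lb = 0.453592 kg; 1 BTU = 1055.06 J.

6.357×10⁶ ft·lbf/lb

510.6 BTU/oz × 1055.06 J/BTU ÷ 0.0283495 kg/oz = 1.90026×10⁷ J/kg
1.90026×10⁷ J/kg ÷ 1.35582 J/ft·lbf × 0.453592 kg/lb = 6.35735×10⁶ ft·lbf/lb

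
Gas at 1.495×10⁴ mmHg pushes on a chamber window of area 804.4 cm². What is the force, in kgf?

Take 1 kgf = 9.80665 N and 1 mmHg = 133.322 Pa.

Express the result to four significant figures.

1.495×10⁴ mmHg × 133.322 → 1.99316×10⁶ Pa
804.4 cm² × 0.0001 → 0.08044 m²
F = P × A = 1.99316×10⁶ Pa × 0.08044 m² = 160330 N
160330 N ÷ (9.80665 N/kgf) = 16349.1 kgf

1.635×10⁴ kgf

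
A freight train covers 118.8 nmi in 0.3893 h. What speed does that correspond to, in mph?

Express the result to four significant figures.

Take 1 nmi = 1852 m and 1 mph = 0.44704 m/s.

118.8 nmi × 1852 = 220018 m
0.3893 h × 3600 = 1401.48 s
v = d / t = 220018 m / 1401.48 s = 156.99 m/s
156.99 m/s ÷ (0.44704 m/s/mph) = 351.177 mph

351.2 mph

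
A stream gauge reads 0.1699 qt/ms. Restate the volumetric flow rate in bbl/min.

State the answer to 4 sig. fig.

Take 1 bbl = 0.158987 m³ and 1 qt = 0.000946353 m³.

0.1699 qt/ms × 0.000946353 m³/qt ÷ 0.001 s/ms = 0.160785 m³/s
0.160785 m³/s ÷ 0.158987 m³/bbl × 60 s/min = 60.6785 bbl/min

60.68 bbl/min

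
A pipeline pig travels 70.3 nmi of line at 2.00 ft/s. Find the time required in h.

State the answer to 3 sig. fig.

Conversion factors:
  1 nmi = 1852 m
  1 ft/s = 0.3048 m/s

70.3 nmi × 1852 = 130196 m
2.00 ft/s × 0.3048 = 0.6096 m/s
t = d / v = 130196 m / 0.6096 m/s = 213576 s
213576 s ÷ (3600 s/h) = 59.3267 h

59.3 h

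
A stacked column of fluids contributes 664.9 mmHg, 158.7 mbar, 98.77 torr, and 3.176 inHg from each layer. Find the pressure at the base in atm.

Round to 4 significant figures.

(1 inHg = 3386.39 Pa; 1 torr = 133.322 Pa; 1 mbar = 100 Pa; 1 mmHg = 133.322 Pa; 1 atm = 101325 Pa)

1.268 atm

664.9 mmHg × 133.322 = 88645.8 Pa
158.7 mbar × 100 = 15870 Pa
98.77 torr × 133.322 = 13168.2 Pa
3.176 inHg × 3386.39 = 10755.2 Pa
Sum: 88645.8 + 15870 + 13168.2 + 10755.2 = 128439 Pa
In atm: 128439 / 101325 = 1.26759 atm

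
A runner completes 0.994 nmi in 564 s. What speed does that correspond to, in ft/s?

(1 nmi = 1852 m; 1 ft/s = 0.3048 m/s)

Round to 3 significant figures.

0.994 nmi × 1852 = 1840.89 m
v = d / t = 1840.89 m / 564 s = 3.26399 m/s
3.26399 m/s ÷ (0.3048 m/s/ft/s) = 10.7086 ft/s

10.7 ft/s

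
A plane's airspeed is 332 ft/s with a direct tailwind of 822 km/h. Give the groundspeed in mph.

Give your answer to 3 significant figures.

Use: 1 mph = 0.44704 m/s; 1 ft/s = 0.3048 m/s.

737 mph

332 ft/s × 0.3048 = 101.194 m/s
822 km/h × (1/3.6) = 228.333 m/s
Total: 101.194 + 228.333 = 329.527 m/s
In mph: 329.527 / 0.44704 = 737.131 mph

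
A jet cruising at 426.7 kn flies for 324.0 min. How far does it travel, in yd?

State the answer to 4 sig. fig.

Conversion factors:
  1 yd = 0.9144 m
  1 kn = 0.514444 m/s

426.7 kn × 0.514444 = 219.513 m/s
324.0 min × 60 = 19440 s
d = v × t = 219.513 m/s × 19440 s = 4.26733×10⁶ m
4.26733×10⁶ m ÷ (0.9144 m/yd) = 4.66681×10⁶ yd

4.667×10⁶ yd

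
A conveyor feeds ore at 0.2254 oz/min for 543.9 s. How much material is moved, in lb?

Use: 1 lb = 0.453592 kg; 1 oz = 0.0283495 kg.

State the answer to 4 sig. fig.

0.2254 oz/min → 1.065×10⁻⁴ kg/s
m = ṁ × t = 1.065×10⁻⁴ × 543.9 = 0.0579254 kg
In lb: 0.0579254 / 0.453592 = 0.127704 lb

0.1277 lb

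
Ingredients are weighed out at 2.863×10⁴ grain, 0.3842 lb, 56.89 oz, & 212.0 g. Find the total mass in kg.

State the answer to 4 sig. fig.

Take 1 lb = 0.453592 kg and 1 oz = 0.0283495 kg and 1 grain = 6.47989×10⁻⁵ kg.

2.863×10⁴ grain × 6.47989×10⁻⁵ = 1.85519 kg
0.3842 lb × 0.453592 = 0.17427 kg
56.89 oz × 0.0283495 = 1.6128 kg
212.0 g × 0.001 = 0.212 kg
Combined: 1.85519 + 0.17427 + 1.6128 + 0.212 = 3.85426 kg

3.854 kg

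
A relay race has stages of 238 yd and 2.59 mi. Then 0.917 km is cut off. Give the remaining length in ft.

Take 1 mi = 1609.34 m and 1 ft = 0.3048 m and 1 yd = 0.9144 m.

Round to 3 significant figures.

1.14×10⁴ ft

238 yd × 0.9144 → 217.627 m
2.59 mi × 1609.34 → 4168.19 m
0.917 km × 1000 → 917 m
Net: 217.627 + 4168.19 − 917 = 3468.82 m
In ft: 3468.82 / 0.3048 = 11380.6 ft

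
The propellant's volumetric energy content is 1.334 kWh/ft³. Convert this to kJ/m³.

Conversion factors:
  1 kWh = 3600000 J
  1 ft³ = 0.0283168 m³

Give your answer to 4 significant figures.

1.334 kWh/ft³ × 3600000 J/kWh ÷ 0.0283168 m³/ft³ = 1.69595×10⁸ J/m³
1.69595×10⁸ J/m³ ÷ 1000 J/kJ = 169595 kJ/m³

1.696×10⁵ kJ/m³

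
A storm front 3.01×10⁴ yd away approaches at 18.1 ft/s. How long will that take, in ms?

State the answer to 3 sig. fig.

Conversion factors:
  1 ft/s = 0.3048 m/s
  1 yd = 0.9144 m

3.01×10⁴ yd × 0.9144 → 27523.4 m
18.1 ft/s × 0.3048 → 5.51688 m/s
t = d / v = 27523.4 m / 5.51688 m/s = 4988.94 s
4988.94 s ÷ (0.001 s/ms) = 4.98894×10⁶ ms

4.99×10⁶ ms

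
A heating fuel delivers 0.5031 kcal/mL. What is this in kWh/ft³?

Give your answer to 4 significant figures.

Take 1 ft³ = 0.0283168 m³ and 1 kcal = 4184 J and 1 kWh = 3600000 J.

0.5031 kcal/mL × 4184 J/kcal ÷ 10⁻⁶ m³/mL = 2.10497×10⁹ J/m³
2.10497×10⁹ J/m³ ÷ 3600000 J/kWh × 0.0283168 m³/ft³ = 16.5572 kWh/ft³

16.56 kWh/ft³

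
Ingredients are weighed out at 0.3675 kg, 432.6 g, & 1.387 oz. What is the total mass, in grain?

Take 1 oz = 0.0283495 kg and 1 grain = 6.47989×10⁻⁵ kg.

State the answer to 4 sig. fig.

1.295×10⁴ grain

0.3675 kg (already kg)
432.6 g × 0.001 → 0.4326 kg
1.387 oz × 0.0283495 → 0.0393208 kg
Sum: 0.3675 + 0.4326 + 0.0393208 = 0.839421 kg
In grain: 0.839421 / 6.47989×10⁻⁵ = 12954.2 grain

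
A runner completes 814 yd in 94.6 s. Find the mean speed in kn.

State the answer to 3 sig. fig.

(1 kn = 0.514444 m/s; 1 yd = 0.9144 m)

15.3 kn

814 yd × 0.9144 = 744.322 m
v = d / t = 744.322 m / 94.6 s = 7.8681 m/s
7.8681 m/s ÷ (0.514444 m/s/kn) = 15.2944 kn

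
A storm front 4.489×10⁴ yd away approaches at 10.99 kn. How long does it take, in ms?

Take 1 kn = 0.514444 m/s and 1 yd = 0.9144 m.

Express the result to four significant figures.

7.260×10⁶ ms

4.489×10⁴ yd × 0.9144 = 41047.4 m
10.99 kn × 0.514444 = 5.65374 m/s
t = d / v = 41047.4 m / 5.65374 m/s = 7260.22 s
7260.22 s ÷ (0.001 s/ms) = 7.26022×10⁶ ms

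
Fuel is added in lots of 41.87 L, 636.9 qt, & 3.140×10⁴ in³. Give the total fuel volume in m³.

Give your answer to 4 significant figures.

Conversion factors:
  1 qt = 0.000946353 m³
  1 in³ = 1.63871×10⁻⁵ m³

1.159 m³

41.87 L × 0.001 = 0.04187 m³
636.9 qt × 0.000946353 = 0.602732 m³
3.140×10⁴ in³ × 1.63871×10⁻⁵ = 0.514555 m³
Combined: 0.04187 + 0.602732 + 0.514555 = 1.15916 m³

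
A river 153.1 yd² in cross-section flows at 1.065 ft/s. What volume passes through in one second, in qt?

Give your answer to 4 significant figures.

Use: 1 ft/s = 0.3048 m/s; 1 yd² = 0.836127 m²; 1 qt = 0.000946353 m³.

1.065 ft/s × 0.3048 → 0.324612 m/s
153.1 yd² × 0.836127 → 128.011 m²
V = v × A × t = 0.324612 m/s × 128.011 m² × 1 s = 41.5539 m³
41.5539 m³ ÷ (0.000946353 m³/qt) = 43909.5 qt

4.391×10⁴ qt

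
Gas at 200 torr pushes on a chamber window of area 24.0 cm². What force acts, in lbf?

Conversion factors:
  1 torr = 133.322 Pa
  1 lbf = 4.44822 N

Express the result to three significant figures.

200 torr × 133.322 → 26664.4 Pa
24.0 cm² × 0.0001 → 0.0024 m²
F = P × A = 26664.4 Pa × 0.0024 m² = 63.9946 N
63.9946 N ÷ (4.44822 N/lbf) = 14.3866 lbf

14.4 lbf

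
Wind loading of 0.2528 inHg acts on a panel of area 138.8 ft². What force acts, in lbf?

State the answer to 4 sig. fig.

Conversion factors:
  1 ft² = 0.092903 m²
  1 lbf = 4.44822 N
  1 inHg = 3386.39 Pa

2482 lbf

0.2528 inHg × 3386.39 → 856.079 Pa
138.8 ft² × 0.092903 → 12.8949 m²
F = P × A = 856.079 Pa × 12.8949 m² = 11039.1 N
11039.1 N ÷ (4.44822 N/lbf) = 2481.69 lbf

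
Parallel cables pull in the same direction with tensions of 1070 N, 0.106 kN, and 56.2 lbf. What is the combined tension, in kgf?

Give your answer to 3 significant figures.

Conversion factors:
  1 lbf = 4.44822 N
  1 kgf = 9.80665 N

1070 N (already N)
0.106 kN × 1000 → 106 N
56.2 lbf × 4.44822 → 249.99 N
Total: 1070 + 106 + 249.99 = 1425.99 N
In kgf: 1425.99 / 9.80665 = 145.411 kgf

145 kgf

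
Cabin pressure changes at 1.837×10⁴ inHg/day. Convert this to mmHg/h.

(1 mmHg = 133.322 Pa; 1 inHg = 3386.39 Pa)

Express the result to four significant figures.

1.837×10⁴ inHg/day × 3386.39 Pa/inHg ÷ 86400 s/day = 720 Pa/s
720 Pa/s ÷ 133.322 Pa/mmHg × 3600 s/h = 19441.7 mmHg/h

1.944×10⁴ mmHg/h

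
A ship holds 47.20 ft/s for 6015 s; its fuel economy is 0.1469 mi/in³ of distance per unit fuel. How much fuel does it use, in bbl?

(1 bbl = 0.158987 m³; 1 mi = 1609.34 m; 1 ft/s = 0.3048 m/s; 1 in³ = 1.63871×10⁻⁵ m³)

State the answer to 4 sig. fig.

47.20 ft/s → 14.3866 m/s
d = v × t = 14.3866 × 6015 = 86535.4 m
0.1469 mi/in³ → 1.44267×10⁷ m/m³
V = d / (distance per unit fuel) = 86535.4 / 1.44267×10⁷ = 0.00599828 m³
In bbl: 0.00599828 / 0.158987 = 0.0377281 bbl

0.03773 bbl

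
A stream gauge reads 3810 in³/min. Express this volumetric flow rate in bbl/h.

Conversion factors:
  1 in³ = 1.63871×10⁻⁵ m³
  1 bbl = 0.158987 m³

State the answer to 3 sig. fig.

23.6 bbl/h

3810 in³/min × 1.63871×10⁻⁵ m³/in³ ÷ 60 s/min = 0.00104058 m³/s
0.00104058 m³/s ÷ 0.158987 m³/bbl × 3600 s/h = 23.5622 bbl/h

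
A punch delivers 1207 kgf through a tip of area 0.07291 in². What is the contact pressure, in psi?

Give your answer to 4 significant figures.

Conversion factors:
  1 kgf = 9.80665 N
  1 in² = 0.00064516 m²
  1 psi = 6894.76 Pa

1207 kgf × 9.80665 → 11836.6 N
0.07291 in² × 0.00064516 → 4.70386×10⁻⁵ m²
P = F / A = 11836.6 N / 4.70386×10⁻⁵ m² = 2.51636×10⁸ Pa
2.51636×10⁸ Pa ÷ (6894.76 Pa/psi) = 36496.7 psi

3.650×10⁴ psi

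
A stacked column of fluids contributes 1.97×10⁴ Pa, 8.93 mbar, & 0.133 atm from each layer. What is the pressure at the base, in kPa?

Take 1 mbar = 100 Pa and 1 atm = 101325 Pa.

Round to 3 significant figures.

1.97×10⁴ Pa (already Pa)
8.93 mbar × 100 = 893 Pa
0.133 atm × 101325 = 13476.2 Pa
Combined: 19700 + 893 + 13476.2 = 34069.2 Pa
In kPa: 34069.2 / 1000 = 34.0692 kPa

34.1 kPa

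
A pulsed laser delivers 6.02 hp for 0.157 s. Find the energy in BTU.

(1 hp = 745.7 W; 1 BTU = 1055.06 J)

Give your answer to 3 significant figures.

0.668 BTU

6.02 hp × 745.7 → 4489.11 W
E = P × t = 4489.11 W × 0.157 s = 704.79 J
704.79 J ÷ (1055.06 J/BTU) = 0.668009 BTU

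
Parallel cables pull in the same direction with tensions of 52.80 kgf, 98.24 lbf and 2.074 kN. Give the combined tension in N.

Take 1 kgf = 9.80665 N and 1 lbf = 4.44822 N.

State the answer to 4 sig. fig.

52.80 kgf × 9.80665 = 517.791 N
98.24 lbf × 4.44822 = 436.993 N
2.074 kN × 1000 = 2074 N
Total: 517.791 + 436.993 + 2074 = 3028.78 N

3029 N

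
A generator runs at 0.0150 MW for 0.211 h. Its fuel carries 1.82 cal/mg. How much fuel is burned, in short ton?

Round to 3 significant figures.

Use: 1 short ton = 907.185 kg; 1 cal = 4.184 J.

0.00165 short ton

0.0150 MW → 15000 W
0.211 h → 759.6 s
E = P × t = 15000 × 759.6 = 1.1394×10⁷ J
1.82 cal/mg → 7.61488×10⁶ J/kg
m = E / e_s = 1.1394×10⁷ / 7.61488×10⁶ = 1.49628 kg
In short ton: 1.49628 / 907.185 = 0.00164937 short ton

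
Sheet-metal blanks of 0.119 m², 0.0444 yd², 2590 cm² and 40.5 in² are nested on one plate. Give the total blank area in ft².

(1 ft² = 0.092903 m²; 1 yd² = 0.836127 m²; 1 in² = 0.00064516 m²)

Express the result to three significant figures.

0.119 m² (already m²)
0.0444 yd² × 0.836127 → 0.037124 m²
2590 cm² × 0.0001 → 0.259 m²
40.5 in² × 0.00064516 → 0.026129 m²
Sum: 0.119 + 0.037124 + 0.259 + 0.026129 = 0.441253 m²
In ft²: 0.441253 / 0.092903 = 4.74961 ft²

4.75 ft²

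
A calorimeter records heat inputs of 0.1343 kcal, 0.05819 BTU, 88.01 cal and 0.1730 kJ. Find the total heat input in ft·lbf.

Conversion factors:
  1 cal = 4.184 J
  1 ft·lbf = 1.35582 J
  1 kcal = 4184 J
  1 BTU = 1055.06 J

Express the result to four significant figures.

0.1343 kcal × 4184 = 561.911 J
0.05819 BTU × 1055.06 = 61.3939 J
88.01 cal × 4.184 = 368.234 J
0.1730 kJ × 1000 = 173 J
Combined: 561.911 + 61.3939 + 368.234 + 173 = 1164.54 J
In ft·lbf: 1164.54 / 1.35582 = 858.919 ft·lbf

858.9 ft·lbf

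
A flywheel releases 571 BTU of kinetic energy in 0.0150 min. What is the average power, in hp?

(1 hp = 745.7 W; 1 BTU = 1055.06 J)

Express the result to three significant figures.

571 BTU × 1055.06 → 602439 J
0.0150 min × 60 → 0.9 s
P = E / t = 602439 J / 0.9 s = 669377 W
669377 W ÷ (745.7 W/hp) = 897.649 hp

898 hp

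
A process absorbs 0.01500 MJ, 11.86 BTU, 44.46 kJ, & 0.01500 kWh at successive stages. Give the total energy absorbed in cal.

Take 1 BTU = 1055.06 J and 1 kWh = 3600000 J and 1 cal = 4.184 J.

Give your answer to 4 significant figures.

3.011×10⁴ cal

0.01500 MJ × 1000000 = 15000 J
11.86 BTU × 1055.06 = 12513 J
44.46 kJ × 1000 = 44460 J
0.01500 kWh × 3600000 = 54000 J
Sum: 15000 + 12513 + 44460 + 54000 = 125973 J
In cal: 125973 / 4.184 = 30108.3 cal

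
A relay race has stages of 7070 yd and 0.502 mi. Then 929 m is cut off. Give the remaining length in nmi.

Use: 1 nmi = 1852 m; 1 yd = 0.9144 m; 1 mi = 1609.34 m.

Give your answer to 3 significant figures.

3.43 nmi

7070 yd × 0.9144 = 6464.81 m
0.502 mi × 1609.34 = 807.889 m
929 m (already m)
Result: 6464.81 + 807.889 − 929 = 6343.7 m
In nmi: 6343.7 / 1852 = 3.42532 nmi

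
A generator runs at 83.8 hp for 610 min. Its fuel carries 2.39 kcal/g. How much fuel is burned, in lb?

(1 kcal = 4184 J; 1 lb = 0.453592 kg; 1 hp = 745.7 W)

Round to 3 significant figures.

83.8 hp → 62489.7 W
610 min → 36600 s
E = P × t = 62489.7 × 36600 = 2.28712×10⁹ J
2.39 kcal/g → 9.99976×10⁶ J/kg
m = E / e_s = 2.28712×10⁹ / 9.99976×10⁶ = 228.717 kg
In lb: 228.717 / 0.453592 = 504.235 lb

504 lb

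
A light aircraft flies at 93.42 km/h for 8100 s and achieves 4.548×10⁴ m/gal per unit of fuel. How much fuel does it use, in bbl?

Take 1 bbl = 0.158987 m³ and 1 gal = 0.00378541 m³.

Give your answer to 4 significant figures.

0.1100 bbl

93.42 km/h → 25.95 m/s
d = v × t = 25.95 × 8100 = 210195 m
4.548×10⁴ m/gal → 1.20146×10⁷ m/m³
V = d / (distance per unit fuel) = 210195 / 1.20146×10⁷ = 0.017495 m³
In bbl: 0.017495 / 0.158987 = 0.11004 bbl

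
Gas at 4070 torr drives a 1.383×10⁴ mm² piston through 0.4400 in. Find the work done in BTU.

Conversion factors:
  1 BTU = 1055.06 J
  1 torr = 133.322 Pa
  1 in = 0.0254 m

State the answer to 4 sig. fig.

0.07949 BTU

4070 torr → 542621 Pa
1.383×10⁴ mm² → 0.01383 m²
F = P × A = 542621 × 0.01383 = 7504.45 N
0.4400 in → 0.011176 m
W = F × d = 7504.45 × 0.011176 = 83.8697 J
In BTU: 83.8697 / 1055.06 = 0.0794928 BTU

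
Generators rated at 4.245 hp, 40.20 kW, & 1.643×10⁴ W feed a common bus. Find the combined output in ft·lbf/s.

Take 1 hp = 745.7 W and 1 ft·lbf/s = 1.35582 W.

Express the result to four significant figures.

4.245 hp × 745.7 → 3165.5 W
40.20 kW × 1000 → 40200 W
1.643×10⁴ W (already W)
Total: 3165.5 + 40200 + 16430 = 59795.5 W
In ft·lbf/s: 59795.5 / 1.35582 = 44102.8 ft·lbf/s

4.410×10⁴ ft·lbf/s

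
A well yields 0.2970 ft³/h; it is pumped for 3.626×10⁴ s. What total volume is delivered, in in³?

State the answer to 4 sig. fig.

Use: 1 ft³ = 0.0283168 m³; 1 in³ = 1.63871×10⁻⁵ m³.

5169 in³

0.2970 ft³/h → 2.33614×10⁻⁶ m³/s
V = Q × t = 2.33614×10⁻⁶ × 36260 = 0.0847084 m³
In in³: 0.0847084 / 1.63871×10⁻⁵ = 5169.21 in³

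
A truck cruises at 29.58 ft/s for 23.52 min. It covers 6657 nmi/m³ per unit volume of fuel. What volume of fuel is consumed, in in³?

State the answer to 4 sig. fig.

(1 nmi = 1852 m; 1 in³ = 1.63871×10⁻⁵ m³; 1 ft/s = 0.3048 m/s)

29.58 ft/s → 9.01598 m/s
23.52 min → 1411.2 s
d = v × t = 9.01598 × 1411.2 = 12723.4 m
6657 nmi/m³ → 1.23288×10⁷ m/m³
V = d / (distance per unit fuel) = 12723.4 / 1.23288×10⁷ = 0.00103201 m³
In in³: 0.00103201 / 1.63871×10⁻⁵ = 62.977 in³

62.98 in³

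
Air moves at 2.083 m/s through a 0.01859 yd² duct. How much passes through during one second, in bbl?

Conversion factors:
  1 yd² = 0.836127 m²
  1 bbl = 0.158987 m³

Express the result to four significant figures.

0.01859 yd² × 0.836127 → 0.0155436 m²
V = v × A × t = 2.083 m/s × 0.0155436 m² × 1 s = 0.0323773 m³
0.0323773 m³ ÷ (0.158987 m³/bbl) = 0.203647 bbl

0.2036 bbl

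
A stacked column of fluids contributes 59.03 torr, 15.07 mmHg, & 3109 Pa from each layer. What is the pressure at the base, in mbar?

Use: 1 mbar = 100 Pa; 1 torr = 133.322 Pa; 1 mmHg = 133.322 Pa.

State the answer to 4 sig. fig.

59.03 torr × 133.322 = 7870 Pa
15.07 mmHg × 133.322 = 2009.16 Pa
3109 Pa (already Pa)
Combined: 7870 + 2009.16 + 3109 = 12988.2 Pa
In mbar: 12988.2 / 100 = 129.882 mbar

129.9 mbar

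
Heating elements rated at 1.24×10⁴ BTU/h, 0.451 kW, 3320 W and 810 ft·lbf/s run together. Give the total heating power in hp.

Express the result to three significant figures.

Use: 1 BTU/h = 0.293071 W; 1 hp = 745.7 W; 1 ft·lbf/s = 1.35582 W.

1.24×10⁴ BTU/h × 0.293071 = 3634.08 W
0.451 kW × 1000 = 451 W
3320 W (already W)
810 ft·lbf/s × 1.35582 = 1098.21 W
Total: 3634.08 + 451 + 3320 + 1098.21 = 8503.29 W
In hp: 8503.29 / 745.7 = 11.4031 hp

11.4 hp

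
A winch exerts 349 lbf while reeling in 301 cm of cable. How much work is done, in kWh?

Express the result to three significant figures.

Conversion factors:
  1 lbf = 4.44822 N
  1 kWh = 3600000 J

349 lbf × 4.44822 = 1552.43 N
301 cm × 0.01 = 3.01 m
W = F × d = 1552.43 N × 3.01 m = 4672.81 J
4672.81 J ÷ (3600000 J/kWh) = 0.001298 kWh

0.00130 kWh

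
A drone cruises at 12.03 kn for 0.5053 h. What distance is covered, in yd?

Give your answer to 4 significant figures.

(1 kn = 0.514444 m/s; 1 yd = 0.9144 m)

1.231×10⁴ yd

12.03 kn × 0.514444 = 6.18876 m/s
0.5053 h × 3600 = 1819.08 s
d = v × t = 6.18876 m/s × 1819.08 s = 11257.8 m
11257.8 m ÷ (0.9144 m/yd) = 12311.7 yd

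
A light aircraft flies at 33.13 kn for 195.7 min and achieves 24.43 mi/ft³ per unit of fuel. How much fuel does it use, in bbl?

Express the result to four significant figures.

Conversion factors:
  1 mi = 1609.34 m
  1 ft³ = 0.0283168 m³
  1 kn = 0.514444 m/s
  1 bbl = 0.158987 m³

0.9066 bbl

33.13 kn → 17.0435 m/s
195.7 min → 11742 s
d = v × t = 17.0435 × 11742 = 200125 m
24.43 mi/ft³ → 1.38844×10⁶ m/m³
V = d / (distance per unit fuel) = 200125 / 1.38844×10⁶ = 0.144137 m³
In bbl: 0.144137 / 0.158987 = 0.906596 bbl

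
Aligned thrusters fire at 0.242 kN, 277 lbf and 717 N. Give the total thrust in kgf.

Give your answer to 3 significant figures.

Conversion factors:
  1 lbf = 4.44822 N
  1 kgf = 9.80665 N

0.242 kN × 1000 = 242 N
277 lbf × 4.44822 = 1232.16 N
717 N (already N)
Sum: 242 + 1232.16 + 717 = 2191.16 N
In kgf: 2191.16 / 9.80665 = 223.436 kgf

223 kgf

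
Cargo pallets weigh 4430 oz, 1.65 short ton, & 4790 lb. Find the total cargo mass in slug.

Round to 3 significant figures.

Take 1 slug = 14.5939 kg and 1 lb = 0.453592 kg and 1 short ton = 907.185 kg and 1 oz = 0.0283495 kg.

260 slug

4430 oz × 0.0283495 → 125.588 kg
1.65 short ton × 907.185 → 1496.86 kg
4790 lb × 0.453592 → 2172.71 kg
Combined: 125.588 + 1496.86 + 2172.71 = 3795.16 kg
In slug: 3795.16 / 14.5939 = 260.051 slug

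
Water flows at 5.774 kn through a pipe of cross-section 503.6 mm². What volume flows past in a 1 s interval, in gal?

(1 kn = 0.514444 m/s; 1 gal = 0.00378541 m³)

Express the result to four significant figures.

0.3952 gal

5.774 kn × 0.514444 = 2.9704 m/s
503.6 mm² × 10⁻⁶ = 5.036×10⁻⁴ m²
V = v × A × t = 2.9704 m/s × 5.036×10⁻⁴ m² × 1 s = 0.00149589 m³
0.00149589 m³ ÷ (0.00378541 m³/gal) = 0.395173 gal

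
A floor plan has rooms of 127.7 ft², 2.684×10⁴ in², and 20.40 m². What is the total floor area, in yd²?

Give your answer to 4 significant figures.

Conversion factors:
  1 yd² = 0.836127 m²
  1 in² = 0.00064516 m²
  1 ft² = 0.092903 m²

127.7 ft² × 0.092903 = 11.8637 m²
2.684×10⁴ in² × 0.00064516 = 17.3161 m²
20.40 m² (already m²)
Total: 11.8637 + 17.3161 + 20.4 = 49.5798 m²
In yd²: 49.5798 / 0.836127 = 59.297 yd²

59.30 yd²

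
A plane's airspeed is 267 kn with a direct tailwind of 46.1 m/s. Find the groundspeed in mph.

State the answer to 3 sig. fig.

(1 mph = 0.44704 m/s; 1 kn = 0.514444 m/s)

410 mph

267 kn × 0.514444 → 137.357 m/s
46.1 m/s (already m/s)
Total: 137.357 + 46.1 = 183.457 m/s
In mph: 183.457 / 0.44704 = 410.382 mph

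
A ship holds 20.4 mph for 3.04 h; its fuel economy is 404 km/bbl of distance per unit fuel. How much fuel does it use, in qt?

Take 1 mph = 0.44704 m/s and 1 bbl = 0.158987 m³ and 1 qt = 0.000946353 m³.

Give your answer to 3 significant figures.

41.5 qt

20.4 mph → 9.11962 m/s
3.04 h → 10944 s
d = v × t = 9.11962 × 10944 = 99805.1 m
404 km/bbl → 2.54109×10⁶ m/m³
V = d / (distance per unit fuel) = 99805.1 / 2.54109×10⁶ = 0.0392765 m³
In qt: 0.0392765 / 0.000946353 = 41.503 qt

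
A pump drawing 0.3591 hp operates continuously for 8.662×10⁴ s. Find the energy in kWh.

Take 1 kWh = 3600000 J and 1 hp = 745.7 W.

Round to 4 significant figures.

6.443 kWh

0.3591 hp × 745.7 → 267.781 W
E = P × t = 267.781 W × 86620 s = 2.31952×10⁷ J
2.31952×10⁷ J ÷ (3600000 J/kWh) = 6.44311 kWh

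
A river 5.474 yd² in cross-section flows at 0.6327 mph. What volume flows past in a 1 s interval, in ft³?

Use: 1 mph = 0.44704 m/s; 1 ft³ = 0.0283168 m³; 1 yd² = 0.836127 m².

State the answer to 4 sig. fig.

0.6327 mph × 0.44704 → 0.282842 m/s
5.474 yd² × 0.836127 → 4.57696 m²
V = v × A × t = 0.282842 m/s × 4.57696 m² × 1 s = 1.29456 m³
1.29456 m³ ÷ (0.0283168 m³/ft³) = 45.717 ft³

45.72 ft³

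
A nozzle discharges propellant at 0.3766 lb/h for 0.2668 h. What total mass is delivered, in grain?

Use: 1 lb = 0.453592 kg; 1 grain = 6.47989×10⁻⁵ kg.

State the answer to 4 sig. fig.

0.3766 lb/h → 4.74508×10⁻⁵ kg/s
0.2668 h → 960.48 s
m = ṁ × t = 4.74508×10⁻⁵ × 960.48 = 0.0455755 kg
In grain: 0.0455755 / 6.47989×10⁻⁵ = 703.338 grain

703.3 grain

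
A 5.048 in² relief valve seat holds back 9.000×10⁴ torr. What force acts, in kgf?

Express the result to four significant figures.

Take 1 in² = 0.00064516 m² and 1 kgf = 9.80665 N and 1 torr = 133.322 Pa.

3985 kgf

9.000×10⁴ torr × 133.322 → 1.1999×10⁷ Pa
5.048 in² × 0.00064516 → 0.00325677 m²
F = P × A = 1.1999×10⁷ Pa × 0.00325677 m² = 39078 N
39078 N ÷ (9.80665 N/kgf) = 3984.85 kgf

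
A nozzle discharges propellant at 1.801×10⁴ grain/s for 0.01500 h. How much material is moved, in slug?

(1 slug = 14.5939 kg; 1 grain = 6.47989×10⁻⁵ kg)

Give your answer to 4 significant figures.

1.801×10⁴ grain/s → 1.16703 kg/s
0.01500 h → 54 s
m = ṁ × t = 1.16703 × 54 = 63.0196 kg
In slug: 63.0196 / 14.5939 = 4.31822 slug

4.318 slug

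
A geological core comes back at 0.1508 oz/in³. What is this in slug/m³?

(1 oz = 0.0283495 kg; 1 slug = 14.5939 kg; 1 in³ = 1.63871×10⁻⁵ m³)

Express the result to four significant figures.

17.88 slug/m³

0.1508 oz/in³ × 0.0283495 kg/oz ÷ 1.63871×10⁻⁵ m³/in³ = 260.882 kg/m³
260.882 kg/m³ ÷ 14.5939 kg/slug = 17.8761 slug/m³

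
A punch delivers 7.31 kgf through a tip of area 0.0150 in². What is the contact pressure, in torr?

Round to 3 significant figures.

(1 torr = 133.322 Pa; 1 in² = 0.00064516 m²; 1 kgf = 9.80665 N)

7.31 kgf × 9.80665 = 71.6866 N
0.0150 in² × 0.00064516 = 9.6774×10⁻⁶ m²
P = F / A = 71.6866 N / 9.6774×10⁻⁶ m² = 7.40763×10⁶ Pa
7.40763×10⁶ Pa ÷ (133.322 Pa/torr) = 55561.9 torr

5.56×10⁴ torr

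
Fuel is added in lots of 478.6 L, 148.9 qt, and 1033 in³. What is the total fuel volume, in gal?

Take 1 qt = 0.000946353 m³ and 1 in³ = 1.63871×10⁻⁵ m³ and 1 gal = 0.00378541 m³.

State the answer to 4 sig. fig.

478.6 L × 0.001 = 0.4786 m³
148.9 qt × 0.000946353 = 0.140912 m³
1033 in³ × 1.63871×10⁻⁵ = 0.0169279 m³
Sum: 0.4786 + 0.140912 + 0.0169279 = 0.63644 m³
In gal: 0.63644 / 0.00378541 = 168.13 gal

168.1 gal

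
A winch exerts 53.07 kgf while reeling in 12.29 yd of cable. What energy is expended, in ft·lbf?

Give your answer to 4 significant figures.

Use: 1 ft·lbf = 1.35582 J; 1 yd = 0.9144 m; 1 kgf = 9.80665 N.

53.07 kgf × 9.80665 = 520.439 N
12.29 yd × 0.9144 = 11.238 m
W = F × d = 520.439 N × 11.238 m = 5848.69 J
5848.69 J ÷ (1.35582 J/ft·lbf) = 4313.77 ft·lbf

4314 ft·lbf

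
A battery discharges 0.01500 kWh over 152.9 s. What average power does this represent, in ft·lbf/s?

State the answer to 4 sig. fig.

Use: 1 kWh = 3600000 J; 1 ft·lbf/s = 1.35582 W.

260.5 ft·lbf/s

0.01500 kWh × 3600000 = 54000 J
P = E / t = 54000 J / 152.9 s = 353.172 W
353.172 W ÷ (1.35582 W/ft·lbf/s) = 260.486 ft·lbf/s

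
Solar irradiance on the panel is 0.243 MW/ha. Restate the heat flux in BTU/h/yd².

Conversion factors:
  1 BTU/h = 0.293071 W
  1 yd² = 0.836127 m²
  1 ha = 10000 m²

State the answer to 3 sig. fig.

0.243 MW/ha × 1000000 W/MW ÷ 10000 m²/ha = 24.3 W/m²
24.3 W/m² ÷ 0.293071 W/BTU/h × 0.836127 m²/yd² = 69.3275 BTU/h/yd²

69.3 BTU/h/yd²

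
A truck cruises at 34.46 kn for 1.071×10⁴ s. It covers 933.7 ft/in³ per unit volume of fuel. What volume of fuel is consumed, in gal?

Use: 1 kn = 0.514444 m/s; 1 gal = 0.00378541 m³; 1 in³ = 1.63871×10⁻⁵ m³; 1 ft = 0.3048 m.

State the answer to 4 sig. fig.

34.46 kn → 17.7277 m/s
d = v × t = 17.7277 × 10710 = 189864 m
933.7 ft/in³ → 1.73668×10⁷ m/m³
V = d / (distance per unit fuel) = 189864 / 1.73668×10⁷ = 0.0109326 m³
In gal: 0.0109326 / 0.00378541 = 2.88809 gal

2.888 gal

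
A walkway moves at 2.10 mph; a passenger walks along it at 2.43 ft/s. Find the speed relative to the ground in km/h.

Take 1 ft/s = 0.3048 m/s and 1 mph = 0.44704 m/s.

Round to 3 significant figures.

2.10 mph × 0.44704 = 0.938784 m/s
2.43 ft/s × 0.3048 = 0.740664 m/s
Total: 0.938784 + 0.740664 = 1.67945 m/s
In km/h: 1.67945 / (1/3.6) = 6.04602 km/h

6.05 km/h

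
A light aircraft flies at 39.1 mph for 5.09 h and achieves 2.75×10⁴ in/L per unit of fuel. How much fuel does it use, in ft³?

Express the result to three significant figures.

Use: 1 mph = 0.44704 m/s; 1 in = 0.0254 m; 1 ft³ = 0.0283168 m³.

39.1 mph → 17.4793 m/s
5.09 h → 18324 s
d = v × t = 17.4793 × 18324 = 320291 m
2.75×10⁴ in/L → 698500 m/m³
V = d / (distance per unit fuel) = 320291 / 698500 = 0.458541 m³
In ft³: 0.458541 / 0.0283168 = 16.1932 ft³

16.2 ft³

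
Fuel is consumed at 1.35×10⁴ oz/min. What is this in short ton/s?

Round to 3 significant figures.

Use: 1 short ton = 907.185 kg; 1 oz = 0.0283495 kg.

0.00703 short ton/s

1.35×10⁴ oz/min × 0.0283495 kg/oz ÷ 60 s/min = 6.37864 kg/s
6.37864 kg/s ÷ 907.185 kg/short ton = 0.00703125 short ton/s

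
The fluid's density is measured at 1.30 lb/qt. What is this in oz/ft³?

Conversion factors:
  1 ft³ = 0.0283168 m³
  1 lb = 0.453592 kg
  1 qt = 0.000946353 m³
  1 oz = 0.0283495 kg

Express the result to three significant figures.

1.30 lb/qt × 0.453592 kg/lb ÷ 0.000946353 m³/qt = 623.097 kg/m³
623.097 kg/m³ ÷ 0.0283495 kg/oz × 0.0283168 m³/ft³ = 622.378 oz/ft³

622 oz/ft³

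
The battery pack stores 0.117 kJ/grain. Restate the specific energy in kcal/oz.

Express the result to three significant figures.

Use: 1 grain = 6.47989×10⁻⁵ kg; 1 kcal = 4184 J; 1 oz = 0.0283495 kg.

12.2 kcal/oz

0.117 kJ/grain × 1000 J/kJ ÷ 6.47989×10⁻⁵ kg/grain = 1.80559×10⁶ J/kg
1.80559×10⁶ J/kg ÷ 4184 J/kcal × 0.0283495 kg/oz = 12.2341 kcal/oz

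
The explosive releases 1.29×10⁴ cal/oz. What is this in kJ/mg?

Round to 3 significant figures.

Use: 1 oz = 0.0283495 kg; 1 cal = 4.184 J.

0.00190 kJ/mg

1.29×10⁴ cal/oz × 4.184 J/cal ÷ 0.0283495 kg/oz = 1.90386×10⁶ J/kg
1.90386×10⁶ J/kg ÷ 1000 J/kJ × 10⁻⁶ kg/mg = 0.00190386 kJ/mg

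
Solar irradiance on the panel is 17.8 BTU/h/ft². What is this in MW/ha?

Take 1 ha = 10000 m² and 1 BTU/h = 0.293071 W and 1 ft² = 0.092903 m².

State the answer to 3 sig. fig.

0.562 MW/ha

17.8 BTU/h/ft² × 0.293071 W/BTU/h ÷ 0.092903 m²/ft² = 56.1517 W/m²
56.1517 W/m² ÷ 1000000 W/MW × 10000 m²/ha = 0.561517 MW/ha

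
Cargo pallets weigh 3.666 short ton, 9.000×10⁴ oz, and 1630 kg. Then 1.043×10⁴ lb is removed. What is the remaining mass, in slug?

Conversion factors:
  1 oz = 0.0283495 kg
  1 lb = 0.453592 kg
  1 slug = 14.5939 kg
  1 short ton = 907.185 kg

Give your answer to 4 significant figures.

190.2 slug

3.666 short ton × 907.185 = 3325.74 kg
9.000×10⁴ oz × 0.0283495 = 2551.46 kg
1630 kg (already kg)
1.043×10⁴ lb × 0.453592 = 4730.96 kg
Sum: 3325.74 + 2551.46 + 1630 − 4730.96 = 2776.24 kg
In slug: 2776.24 / 14.5939 = 190.233 slug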